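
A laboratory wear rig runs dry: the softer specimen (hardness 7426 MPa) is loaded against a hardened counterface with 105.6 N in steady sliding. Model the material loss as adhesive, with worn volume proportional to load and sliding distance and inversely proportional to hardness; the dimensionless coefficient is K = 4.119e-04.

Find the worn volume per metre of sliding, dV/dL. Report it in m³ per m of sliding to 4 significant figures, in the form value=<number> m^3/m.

The computation runs at full precision; intermediates are displayed rounded. Rounded once at the end: four significant figures.
Convert: Hardness H = 7426 MPa = 7.426e+09 Pa.
As SI base values: W = 105.6 N, H = 7.426e+09 Pa, K = 4.119e-04.
The wear rate dV/dL = K·W/H: 4.119e-04 · 105.6 / 7.426e+09 = 5.857e-12 m³/m.

value=5.857e-12 m^3/m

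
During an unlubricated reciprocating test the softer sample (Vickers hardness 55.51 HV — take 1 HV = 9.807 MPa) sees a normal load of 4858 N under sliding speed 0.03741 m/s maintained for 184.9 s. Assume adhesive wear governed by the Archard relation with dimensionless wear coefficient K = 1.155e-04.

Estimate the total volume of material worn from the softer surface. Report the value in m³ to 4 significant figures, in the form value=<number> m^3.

value=7.129e-09 m^3

All arithmetic keeps exact precision, and the intermediates are displayed rounded; rounded just once to 4 significant figures.
The distance L = v·t = 0.03741 m/s × 184.9 s = 6.917 m.
Hardness H = 55.51 HV × 9.807 MPa/HV = 544.4 MPa = 5.444e+08 Pa.
SI base units throughout: W = 4858 N, H = 5.444e+08 Pa, K = 1.155e-04.
Wear volume V = K·W·L/H = 1.155e-04 · 4858 · 6.917 / 5.444e+08 = 7.129e-09 m³.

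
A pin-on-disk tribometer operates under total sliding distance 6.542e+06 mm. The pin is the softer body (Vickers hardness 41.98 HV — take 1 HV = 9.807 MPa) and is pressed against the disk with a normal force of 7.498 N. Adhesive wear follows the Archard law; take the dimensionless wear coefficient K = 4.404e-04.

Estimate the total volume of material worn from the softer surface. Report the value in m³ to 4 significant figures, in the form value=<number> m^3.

The computation runs at full precision, and intermediates appear rounded — one final rounding, at four significant digits.
Distance covered L = 6.542e+06 mm = 6542 m.
Hardness H = 41.98 HV × 9.807 MPa/HV = 411.7 MPa = 4.117e+08 Pa.
Collected in SI base units: W = 7.498 N, H = 4.117e+08 Pa, K = 4.404e-04.
Apply Archard: V = K·W·L/H = 4.404e-04 · 7.498 · 6542 / 4.117e+08 = 5.247e-08 m³.

value=5.247e-08 m^3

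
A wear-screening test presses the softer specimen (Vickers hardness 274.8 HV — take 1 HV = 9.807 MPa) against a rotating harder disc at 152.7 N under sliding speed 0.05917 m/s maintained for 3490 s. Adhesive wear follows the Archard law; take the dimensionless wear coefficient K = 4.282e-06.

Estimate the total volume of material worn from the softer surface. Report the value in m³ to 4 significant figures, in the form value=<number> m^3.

value=5.010e-11 m^3

Intermediate values are shown rounded, and the algebra holds full float precision — a lone final rounding: four significant digits.
Total distance L = v·t = 0.05917 m/s × 3490 s = 206.5 m.
Hardness H = 274.8 HV × 9.807 MPa/HV = 2695 MPa = 2.695e+09 Pa.
Expressed in SI base units: W = 152.7 N, H = 2.695e+09 Pa, K = 4.282e-06.
Archard volume V = K·W·L/H = 4.282e-06 · 152.7 · 206.5 / 2.695e+09 = 5.010e-11 m³.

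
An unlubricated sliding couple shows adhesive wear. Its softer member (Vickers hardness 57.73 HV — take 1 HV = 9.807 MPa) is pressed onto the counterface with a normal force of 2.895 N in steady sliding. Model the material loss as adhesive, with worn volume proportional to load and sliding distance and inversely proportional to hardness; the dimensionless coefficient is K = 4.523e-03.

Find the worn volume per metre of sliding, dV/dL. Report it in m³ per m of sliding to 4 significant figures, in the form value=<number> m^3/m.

The computation maintains full float precision. Quoted intermediates are rounded, and a lone final rounding: 4 significant digits.
Convert: Hardness H = 57.73 HV × 9.807 MPa/HV = 566.2 MPa = 5.662e+08 Pa.
Collected in SI base units: W = 2.895 N, H = 5.662e+08 Pa, K = 4.523e-03.
The wear rate dV/dL = K·W/H: 4.523e-03 · 2.895 / 5.662e+08 = 2.313e-11 m³/m.

value=2.313e-11 m^3/m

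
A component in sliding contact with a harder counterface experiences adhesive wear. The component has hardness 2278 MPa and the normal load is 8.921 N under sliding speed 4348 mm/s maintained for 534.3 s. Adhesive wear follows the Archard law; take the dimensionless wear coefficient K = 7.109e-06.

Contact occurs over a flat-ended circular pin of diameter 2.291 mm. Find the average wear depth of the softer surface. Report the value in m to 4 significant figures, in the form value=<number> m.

value=1.569e-05 m

The algebra keeps full precision. Intermediates are displayed rounded; rounded once at the end, at four significant digits.
Sliding speed v = 4348 mm/s = 4.348 m/s. Path length L = v·t = 4.348 m/s × 534.3 s = 2323 m.
Hardness H = 2278 MPa = 2.278e+09 Pa.
Pin diameter d = 2.291 mm = 0.002291 m. Contact area A = π·d²/4 = π·(0.002291 m)²/4 = 4.122e-06 m².
Expressed in SI base units: W = 8.921 N, H = 2.278e+09 Pa, K = 7.109e-06.
Wear volume V = K·W·L/H = 7.109e-06 · 8.921 · 2323 / 2.278e+09 = 6.468e-11 m³.
Mean depth h = V/A = 6.468e-11 / 4.122e-06 = 1.569e-05 m.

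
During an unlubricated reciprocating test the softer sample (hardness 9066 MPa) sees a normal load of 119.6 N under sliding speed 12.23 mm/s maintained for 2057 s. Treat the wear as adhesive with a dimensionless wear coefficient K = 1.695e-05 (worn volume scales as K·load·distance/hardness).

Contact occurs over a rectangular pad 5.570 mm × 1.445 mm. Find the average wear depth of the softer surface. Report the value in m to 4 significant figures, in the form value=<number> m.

The computation carries full precision; quoted intermediates are rounded; a single final rounding to 4 significant digits.
Convert: Sliding speed v = 12.23 mm/s = 0.01223 m/s. The distance L = v·t = 0.01223 m/s × 2057 s = 25.16 m.
Convert: Hardness H = 9066 MPa = 9.066e+09 Pa.
Convert: Pad sides 5.570 mm × 1.445 mm = 0.005570 m × 0.001445 m. Contact area A = 0.005570 m × 0.001445 m = 8.049e-06 m².
In SI base units, W = 119.6 N, H = 9.066e+09 Pa, K = 1.695e-05.
Wear volume V = K·W·L/H = 1.695e-05 · 119.6 · 25.16 / 9.066e+09 = 5.625e-12 m³.
Wear depth h = V/A = 5.625e-12 / 8.049e-06 = 6.989e-07 m.

value=6.989e-07 m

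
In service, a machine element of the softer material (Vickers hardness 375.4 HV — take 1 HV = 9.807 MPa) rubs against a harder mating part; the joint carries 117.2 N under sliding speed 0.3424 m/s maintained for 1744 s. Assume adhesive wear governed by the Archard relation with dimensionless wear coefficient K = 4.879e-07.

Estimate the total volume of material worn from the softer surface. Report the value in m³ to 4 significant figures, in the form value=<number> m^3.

value=9.275e-12 m^3

Each operation carries full precision, and printed values are rounded. Rounded once at the end: four significant digits.
Distance covered L = v·t = 0.3424 m/s × 1744 s = 597.1 m.
Hardness H = 375.4 HV × 9.807 MPa/HV = 3682 MPa = 3.682e+09 Pa.
SI base units throughout: W = 117.2 N, H = 3.682e+09 Pa, K = 4.879e-07.
Apply Archard: V = K·W·L/H = 4.879e-07 · 117.2 · 597.1 / 3.682e+09 = 9.275e-12 m³.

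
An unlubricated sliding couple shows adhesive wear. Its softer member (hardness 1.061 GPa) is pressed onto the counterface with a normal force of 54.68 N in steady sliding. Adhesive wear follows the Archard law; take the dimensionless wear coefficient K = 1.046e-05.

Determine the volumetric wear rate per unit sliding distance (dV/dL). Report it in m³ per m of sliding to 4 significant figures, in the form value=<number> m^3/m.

value=5.391e-13 m^3/m

The intermediates are printed rounded; the algebra maintains full precision. Rounded just once, at 4 significant figures.
Hardness H = 1.061 GPa = 1.061e+09 Pa.
In SI base units, W = 54.68 N, H = 1.061e+09 Pa, K = 1.046e-05.
Wear rate dV/dL = K·W/H (independent of L): 1.046e-05 · 54.68 / 1.061e+09 = 5.391e-13 m³/m.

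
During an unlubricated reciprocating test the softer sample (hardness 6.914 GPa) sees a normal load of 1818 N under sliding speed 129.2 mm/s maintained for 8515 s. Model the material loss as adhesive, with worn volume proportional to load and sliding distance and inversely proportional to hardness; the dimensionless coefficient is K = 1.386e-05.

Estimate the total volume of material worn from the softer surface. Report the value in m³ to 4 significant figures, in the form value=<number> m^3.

value=4.009e-09 m^3

The intermediates are shown rounded; the algebra holds full precision; rounded once at the end, at four significant figures.
Sliding speed v = 129.2 mm/s = 0.1292 m/s. Distance L = v·t = 0.1292 m/s × 8515 s = 1100 m.
Hardness H = 6.914 GPa = 6.914e+09 Pa.
Restated in SI base units: W = 1818 N, H = 6.914e+09 Pa, K = 1.386e-05.
Wear volume V = K·W·L/H = 1.386e-05 · 1818 · 1100 / 6.914e+09 = 4.009e-09 m³.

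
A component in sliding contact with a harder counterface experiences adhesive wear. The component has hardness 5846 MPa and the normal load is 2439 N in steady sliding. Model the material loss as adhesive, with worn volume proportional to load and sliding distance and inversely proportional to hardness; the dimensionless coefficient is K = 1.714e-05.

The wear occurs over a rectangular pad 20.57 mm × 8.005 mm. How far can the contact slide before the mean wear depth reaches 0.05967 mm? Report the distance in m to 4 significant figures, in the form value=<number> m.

Intermediates appear rounded. The computation keeps full precision — one final rounding to four significant figures.
Hardness H = 5846 MPa = 5.846e+09 Pa.
Pad sides 20.57 mm × 8.005 mm = 0.02057 m × 0.008005 m. Contact area A = 0.02057 m × 0.008005 m = 1.647e-04 m².
Depth limit h_lim = 0.05967 mm = 5.967e-05 m.
As SI base values: W = 2439 N, H = 5.846e+09 Pa, K = 1.714e-05.
Volume at the limit: V_lim = h_lim·A = 5.967e-05 · 1.647e-04 = 9.825e-09 m³.
Life L = V_lim·H/(K·W) = 9.825e-09 · 5.846e+09 / (1.714e-05 · 2439) = 1374 m.

value=1374 m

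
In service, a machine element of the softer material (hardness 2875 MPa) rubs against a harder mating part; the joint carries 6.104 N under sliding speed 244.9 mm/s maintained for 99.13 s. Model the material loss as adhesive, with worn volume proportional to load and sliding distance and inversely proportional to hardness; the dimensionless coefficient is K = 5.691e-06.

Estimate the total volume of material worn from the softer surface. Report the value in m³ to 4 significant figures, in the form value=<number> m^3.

All working math carries full precision — shown intermediates are rounded; rounded just once, at four significant figures.
Sliding speed v = 244.9 mm/s = 0.2449 m/s. Distance covered L = v·t = 0.2449 m/s × 99.13 s = 24.28 m.
Hardness H = 2875 MPa = 2.875e+09 Pa.
Working in SI base units: W = 6.104 N, H = 2.875e+09 Pa, K = 5.691e-06.
Archard volume V = K·W·L/H = 5.691e-06 · 6.104 · 24.28 / 2.875e+09 = 2.933e-13 m³.

value=2.933e-13 m^3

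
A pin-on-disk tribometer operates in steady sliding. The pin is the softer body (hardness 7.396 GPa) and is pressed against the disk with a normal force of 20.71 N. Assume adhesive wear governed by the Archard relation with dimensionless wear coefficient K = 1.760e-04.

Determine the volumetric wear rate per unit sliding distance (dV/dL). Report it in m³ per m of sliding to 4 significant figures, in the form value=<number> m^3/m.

The intermediates appear rounded, and the algebra maintains full precision. Rounded once at the end to 4 significant figures.
Hardness H = 7.396 GPa = 7.396e+09 Pa.
SI base units throughout: W = 20.71 N, H = 7.396e+09 Pa, K = 1.760e-04.
Volumetric rate dV/dL = K·W/H (independent of L): 1.760e-04 · 20.71 / 7.396e+09 = 4.928e-13 m³/m.

value=4.928e-13 m^3/m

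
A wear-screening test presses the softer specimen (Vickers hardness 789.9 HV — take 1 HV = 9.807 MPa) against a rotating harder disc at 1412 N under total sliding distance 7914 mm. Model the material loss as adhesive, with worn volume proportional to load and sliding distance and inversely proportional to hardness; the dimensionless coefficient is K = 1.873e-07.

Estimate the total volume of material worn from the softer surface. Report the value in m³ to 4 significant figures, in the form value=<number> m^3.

The intermediates are printed rounded — the algebra carries exact precision. Rounded once at the end, at 4 significant figures.
Sliding distance L = 7914 mm = 7.914 m.
Hardness H = 789.9 HV × 9.807 MPa/HV = 7747 MPa = 7.747e+09 Pa.
Collected in SI base units: W = 1412 N, H = 7.747e+09 Pa, K = 1.873e-07.
Apply Archard: V = K·W·L/H = 1.873e-07 · 1412 · 7.914 / 7.747e+09 = 2.702e-13 m³.

value=2.702e-13 m^3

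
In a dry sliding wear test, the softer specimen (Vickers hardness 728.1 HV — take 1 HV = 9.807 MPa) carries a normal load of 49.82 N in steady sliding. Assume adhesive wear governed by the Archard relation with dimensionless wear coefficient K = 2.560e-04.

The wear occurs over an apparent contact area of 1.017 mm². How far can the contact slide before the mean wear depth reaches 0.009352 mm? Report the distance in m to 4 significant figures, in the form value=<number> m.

value=5.325 m

Printed values are rounded; all arithmetic runs at full precision — a single final rounding to 4 significant figures.
Hardness H = 728.1 HV × 9.807 MPa/HV = 7140 MPa = 7.140e+09 Pa.
Contact area A = 1.017 mm² = 1.017e-06 m².
Depth limit h_lim = 0.009352 mm = 9.352e-06 m.
As SI base values: W = 49.82 N, H = 7.140e+09 Pa, K = 2.560e-04.
Limit volume V_lim = h_lim·A = 9.352e-06 · 1.017e-06 = 9.511e-12 m³.
So the life L = V_lim·H/(K·W) = 9.511e-12 · 7.140e+09 / (2.560e-04 · 49.82) = 5.325 m.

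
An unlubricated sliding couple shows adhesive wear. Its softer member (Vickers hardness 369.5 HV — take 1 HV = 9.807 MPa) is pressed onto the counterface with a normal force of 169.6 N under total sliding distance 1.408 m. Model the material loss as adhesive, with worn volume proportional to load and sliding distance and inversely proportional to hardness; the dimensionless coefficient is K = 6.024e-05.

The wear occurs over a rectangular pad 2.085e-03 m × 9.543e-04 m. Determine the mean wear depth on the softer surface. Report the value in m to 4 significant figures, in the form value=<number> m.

value=1.995e-06 m

Every step carries full precision; the intermediates are shown rounded, and rounded once at the end to four significant figures.
Convert: Hardness H = 369.5 HV × 9.807 MPa/HV = 3624 MPa = 3.624e+09 Pa.
Convert: Contact area A = 2.085e-03 m × 9.543e-04 m = 1.990e-06 m².
SI base units throughout: W = 169.6 N, H = 3.624e+09 Pa, K = 6.024e-05.
Archard relation: V = K·W·L/H = 6.024e-05 · 169.6 · 1.408 / 3.624e+09 = 3.970e-12 m³.
Wear depth h = V/A = 3.970e-12 / 1.990e-06 = 1.995e-06 m.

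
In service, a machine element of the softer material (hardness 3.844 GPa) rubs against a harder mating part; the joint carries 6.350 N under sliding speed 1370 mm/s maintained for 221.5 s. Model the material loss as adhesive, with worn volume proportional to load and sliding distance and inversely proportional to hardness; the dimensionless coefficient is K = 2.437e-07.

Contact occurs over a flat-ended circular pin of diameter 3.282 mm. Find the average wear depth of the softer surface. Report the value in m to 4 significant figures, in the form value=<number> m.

Intermediate values are printed rounded; the algebra runs at full precision, and a single final rounding: 4 significant digits.
Sliding speed v = 1370 mm/s = 1.370 m/s. Distance covered L = v·t = 1.370 m/s × 221.5 s = 303.5 m.
Hardness H = 3.844 GPa = 3.844e+09 Pa.
Pin diameter d = 3.282 mm = 0.003282 m. Contact area A = π·d²/4 = π·(0.003282 m)²/4 = 8.460e-06 m².
In SI base units, W = 6.350 N, H = 3.844e+09 Pa, K = 2.437e-07.
Wear volume V = K·W·L/H = 2.437e-07 · 6.350 · 303.5 / 3.844e+09 = 1.222e-13 m³.
Mean wear depth h = V/A = 1.222e-13 / 8.460e-06 = 1.444e-08 m.

value=1.444e-08 m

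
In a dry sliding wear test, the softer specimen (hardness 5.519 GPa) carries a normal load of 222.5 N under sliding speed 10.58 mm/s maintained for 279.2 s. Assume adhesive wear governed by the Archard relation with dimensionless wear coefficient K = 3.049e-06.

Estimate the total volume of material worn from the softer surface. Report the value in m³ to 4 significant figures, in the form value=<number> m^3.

value=3.631e-13 m^3

Intermediate values are printed rounded. All arithmetic maintains full precision, and one last rounding, at 4 significant figures.
Convert: Sliding speed v = 10.58 mm/s = 0.01058 m/s. Sliding distance L = v·t = 0.01058 m/s × 279.2 s = 2.954 m.
Convert: Hardness H = 5.519 GPa = 5.519e+09 Pa.
Restated in SI base units: W = 222.5 N, H = 5.519e+09 Pa, K = 3.049e-06.
Apply Archard: V = K·W·L/H = 3.049e-06 · 222.5 · 2.954 / 5.519e+09 = 3.631e-13 m³.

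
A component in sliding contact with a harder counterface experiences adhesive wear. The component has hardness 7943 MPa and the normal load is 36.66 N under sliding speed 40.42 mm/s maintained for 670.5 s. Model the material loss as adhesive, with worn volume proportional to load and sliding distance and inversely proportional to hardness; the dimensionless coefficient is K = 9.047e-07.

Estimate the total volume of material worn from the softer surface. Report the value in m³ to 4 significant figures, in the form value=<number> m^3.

value=1.132e-13 m^3

Each operation maintains exact precision. Intermediate values are displayed rounded — a single final rounding: four significant figures.
Sliding speed v = 40.42 mm/s = 0.04042 m/s. Path length L = v·t = 0.04042 m/s × 670.5 s = 27.10 m.
Hardness H = 7943 MPa = 7.943e+09 Pa.
Collected in SI base units: W = 36.66 N, H = 7.943e+09 Pa, K = 9.047e-07.
Archard volume V = K·W·L/H = 9.047e-07 · 36.66 · 27.10 / 7.943e+09 = 1.132e-13 m³.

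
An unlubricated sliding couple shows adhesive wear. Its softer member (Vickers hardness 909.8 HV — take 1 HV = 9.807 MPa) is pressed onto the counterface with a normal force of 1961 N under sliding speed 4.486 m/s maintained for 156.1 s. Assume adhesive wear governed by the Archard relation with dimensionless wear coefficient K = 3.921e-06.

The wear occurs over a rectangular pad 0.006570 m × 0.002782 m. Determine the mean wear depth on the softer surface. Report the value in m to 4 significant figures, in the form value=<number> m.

value=3.302e-05 m

All arithmetic keeps exact precision; the intermediates are displayed rounded, and one final rounding: 4 significant figures.
Path length L = v·t = 4.486 m/s × 156.1 s = 700.3 m.
Hardness H = 909.8 HV × 9.807 MPa/HV = 8922 MPa = 8.922e+09 Pa.
Contact area A = 0.006570 m × 0.002782 m = 1.828e-05 m².
In SI base units, W = 1961 N, H = 8.922e+09 Pa, K = 3.921e-06.
Archard relation: V = K·W·L/H = 3.921e-06 · 1961 · 700.3 / 8.922e+09 = 6.035e-10 m³.
Wear depth h = V/A = 6.035e-10 / 1.828e-05 = 3.302e-05 m.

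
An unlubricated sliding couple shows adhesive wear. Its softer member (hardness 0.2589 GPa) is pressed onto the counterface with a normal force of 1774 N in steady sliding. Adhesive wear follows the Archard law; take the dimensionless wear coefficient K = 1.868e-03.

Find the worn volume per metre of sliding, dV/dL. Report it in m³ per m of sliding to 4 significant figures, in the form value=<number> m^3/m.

Every step carries exact precision — the intermediates are displayed rounded, and a lone final rounding to 4 significant figures.
Convert: Hardness H = 0.2589 GPa = 2.589e+08 Pa.
Working in SI base units: W = 1774 N, H = 2.589e+08 Pa, K = 1.868e-03.
Rate of wear dV/dL = K·W/H, so: 1.868e-03 · 1774 / 2.589e+08 = 1.280e-08 m³/m.

value=1.280e-08 m^3/m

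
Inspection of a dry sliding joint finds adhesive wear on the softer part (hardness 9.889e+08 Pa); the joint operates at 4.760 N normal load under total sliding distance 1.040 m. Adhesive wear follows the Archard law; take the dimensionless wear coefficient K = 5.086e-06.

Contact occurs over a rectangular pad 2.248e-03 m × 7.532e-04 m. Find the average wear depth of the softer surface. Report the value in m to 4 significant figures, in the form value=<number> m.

All working math maintains full float precision — intermediate values are printed rounded, and rounded just once: 4 significant digits.
Convert: Contact area A = 2.248e-03 m × 7.532e-04 m = 1.693e-06 m².
Working in SI base units: W = 4.760 N, H = 9.889e+08 Pa, K = 5.086e-06.
Archard volume V = K·W·L/H = 5.086e-06 · 4.760 · 1.040 / 9.889e+08 = 2.546e-14 m³.
Depth of wear h = V/A = 2.546e-14 / 1.693e-06 = 1.504e-08 m.

value=1.504e-08 m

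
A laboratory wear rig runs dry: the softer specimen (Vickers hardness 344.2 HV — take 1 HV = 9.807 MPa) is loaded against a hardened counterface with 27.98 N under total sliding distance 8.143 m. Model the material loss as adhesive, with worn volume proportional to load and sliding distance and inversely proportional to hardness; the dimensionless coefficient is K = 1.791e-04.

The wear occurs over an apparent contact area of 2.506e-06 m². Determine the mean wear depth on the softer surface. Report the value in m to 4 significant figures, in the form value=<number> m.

value=4.824e-06 m

Printed values are rounded; all working math carries full precision; a lone final rounding to 4 significant digits.
Hardness H = 344.2 HV × 9.807 MPa/HV = 3376 MPa = 3.376e+09 Pa.
SI base units throughout: W = 27.98 N, H = 3.376e+09 Pa, K = 1.791e-04.
Worn volume V = K·W·L/H = 1.791e-04 · 27.98 · 8.143 / 3.376e+09 = 1.209e-11 m³.
Mean depth h = V/A = 1.209e-11 / 2.506e-06 = 4.824e-06 m.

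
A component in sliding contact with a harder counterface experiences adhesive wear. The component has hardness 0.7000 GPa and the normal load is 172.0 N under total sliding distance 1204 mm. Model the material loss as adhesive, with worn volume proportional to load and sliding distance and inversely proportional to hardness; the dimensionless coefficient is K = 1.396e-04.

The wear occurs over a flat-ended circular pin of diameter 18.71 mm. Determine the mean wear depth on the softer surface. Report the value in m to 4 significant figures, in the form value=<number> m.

Every step runs at full float precision, and intermediates are printed rounded; one final rounding: four significant figures.
Distance covered L = 1204 mm = 1.204 m.
Hardness H = 0.7000 GPa = 7.000e+08 Pa.
Pin diameter d = 18.71 mm = 0.01871 m. Contact area A = π·d²/4 = π·(0.01871 m)²/4 = 2.749e-04 m².
SI base units throughout: W = 172.0 N, H = 7.000e+08 Pa, K = 1.396e-04.
Worn volume V = K·W·L/H = 1.396e-04 · 172.0 · 1.204 / 7.000e+08 = 4.130e-11 m³.
Depth h = V/A = 4.130e-11 / 2.749e-04 = 1.502e-07 m.

value=1.502e-07 m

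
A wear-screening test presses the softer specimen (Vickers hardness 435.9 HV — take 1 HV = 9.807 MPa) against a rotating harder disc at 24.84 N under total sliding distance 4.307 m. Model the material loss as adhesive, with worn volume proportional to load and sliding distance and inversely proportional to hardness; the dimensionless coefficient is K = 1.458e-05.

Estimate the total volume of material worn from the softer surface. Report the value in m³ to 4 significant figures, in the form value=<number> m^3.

value=3.649e-13 m^3

Each operation maintains exact precision. Intermediate values are shown rounded — a single final rounding: four significant digits.
Hardness H = 435.9 HV × 9.807 MPa/HV = 4275 MPa = 4.275e+09 Pa.
SI base units throughout: W = 24.84 N, H = 4.275e+09 Pa, K = 1.458e-05.
Archard volume V = K·W·L/H = 1.458e-05 · 24.84 · 4.307 / 4.275e+09 = 3.649e-13 m³.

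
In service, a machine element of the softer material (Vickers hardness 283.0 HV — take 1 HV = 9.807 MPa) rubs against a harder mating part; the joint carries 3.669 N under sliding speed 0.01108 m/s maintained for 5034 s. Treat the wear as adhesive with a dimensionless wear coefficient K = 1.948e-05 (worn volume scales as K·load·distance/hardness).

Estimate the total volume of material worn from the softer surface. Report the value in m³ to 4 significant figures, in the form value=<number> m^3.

value=1.436e-12 m^3

Intermediates are printed rounded — all arithmetic carries full precision. Rounded once at the end to four significant digits.
Convert: Distance covered L = v·t = 0.01108 m/s × 5034 s = 55.78 m.
Convert: Hardness H = 283.0 HV × 9.807 MPa/HV = 2775 MPa = 2.775e+09 Pa.
Restated in SI base units: W = 3.669 N, H = 2.775e+09 Pa, K = 1.948e-05.
Worn volume V = K·W·L/H = 1.948e-05 · 3.669 · 55.78 / 2.775e+09 = 1.436e-12 m³.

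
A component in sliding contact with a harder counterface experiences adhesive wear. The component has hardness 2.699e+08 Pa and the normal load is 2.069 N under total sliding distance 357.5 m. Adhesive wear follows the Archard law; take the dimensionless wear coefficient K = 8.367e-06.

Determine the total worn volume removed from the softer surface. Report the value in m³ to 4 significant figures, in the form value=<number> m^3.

Intermediates are displayed rounded, and each operation runs at exact precision, and one last rounding, at four significant figures.
SI base units throughout: W = 2.069 N, H = 2.699e+08 Pa, K = 8.367e-06.
Worn volume V = K·W·L/H = 8.367e-06 · 2.069 · 357.5 / 2.699e+08 = 2.293e-11 m³.

value=2.293e-11 m^3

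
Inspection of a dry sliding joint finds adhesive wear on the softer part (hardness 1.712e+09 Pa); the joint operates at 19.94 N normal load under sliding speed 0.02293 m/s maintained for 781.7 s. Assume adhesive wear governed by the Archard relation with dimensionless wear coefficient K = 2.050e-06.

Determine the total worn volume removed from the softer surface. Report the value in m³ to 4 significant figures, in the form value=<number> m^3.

value=4.280e-13 m^3

Quoted intermediates are rounded. The computation maintains full float precision, and rounded just once to 4 significant digits.
Total distance L = v·t = 0.02293 m/s × 781.7 s = 17.92 m.
As SI base values: W = 19.94 N, H = 1.712e+09 Pa, K = 2.050e-06.
The Archard volume V = K·W·L/H = 2.050e-06 · 19.94 · 17.92 / 1.712e+09 = 4.280e-13 m³.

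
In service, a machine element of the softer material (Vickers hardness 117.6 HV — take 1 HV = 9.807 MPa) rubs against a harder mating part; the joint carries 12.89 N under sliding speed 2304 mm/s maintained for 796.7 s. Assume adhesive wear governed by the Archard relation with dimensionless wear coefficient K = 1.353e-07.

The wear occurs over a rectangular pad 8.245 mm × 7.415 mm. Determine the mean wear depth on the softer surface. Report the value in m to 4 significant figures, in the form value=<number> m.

value=4.540e-08 m

The intermediates are shown rounded. All arithmetic runs at exact precision. Rounded once at the end to 4 significant figures.
Convert: Sliding speed v = 2304 mm/s = 2.304 m/s. The distance L = v·t = 2.304 m/s × 796.7 s = 1836 m.
Convert: Hardness H = 117.6 HV × 9.807 MPa/HV = 1153 MPa = 1.153e+09 Pa.
Convert: Pad sides 8.245 mm × 7.415 mm = 0.008245 m × 0.007415 m. Contact area A = 0.008245 m × 0.007415 m = 6.114e-05 m².
As SI base values: W = 12.89 N, H = 1.153e+09 Pa, K = 1.353e-07.
Worn volume V = K·W·L/H = 1.353e-07 · 12.89 · 1836 / 1.153e+09 = 2.776e-12 m³.
Depth of wear h = V/A = 2.776e-12 / 6.114e-05 = 4.540e-08 m.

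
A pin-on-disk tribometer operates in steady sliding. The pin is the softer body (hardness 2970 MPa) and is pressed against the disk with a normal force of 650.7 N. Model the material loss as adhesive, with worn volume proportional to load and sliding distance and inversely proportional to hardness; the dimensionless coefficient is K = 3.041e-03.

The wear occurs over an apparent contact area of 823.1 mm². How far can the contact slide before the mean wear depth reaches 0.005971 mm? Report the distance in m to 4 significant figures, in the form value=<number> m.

All arithmetic runs at full float precision. Printed values are rounded. Rounded just once, at 4 significant digits.
Hardness H = 2970 MPa = 2.970e+09 Pa.
Contact area A = 823.1 mm² = 8.231e-04 m².
Depth limit h_lim = 0.005971 mm = 5.971e-06 m.
In SI base units, W = 650.7 N, H = 2.970e+09 Pa, K = 3.041e-03.
Limit volume V_lim = h_lim·A = 5.971e-06 · 8.231e-04 = 4.915e-09 m³.
Sliding life L = V_lim·H/(K·W) = 4.915e-09 · 2.970e+09 / (3.041e-03 · 650.7) = 7.377 m.

value=7.377 m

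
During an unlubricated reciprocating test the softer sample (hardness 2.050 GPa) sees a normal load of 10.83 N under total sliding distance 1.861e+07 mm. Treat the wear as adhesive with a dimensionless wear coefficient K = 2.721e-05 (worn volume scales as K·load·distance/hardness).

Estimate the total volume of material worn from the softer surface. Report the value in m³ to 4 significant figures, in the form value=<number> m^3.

value=2.675e-09 m^3

All arithmetic keeps full precision. Intermediates are displayed rounded — a lone final rounding to four significant digits.
Path length L = 1.861e+07 mm = 1.861e+04 m.
Hardness H = 2.050 GPa = 2.050e+09 Pa.
Expressed in SI base units: W = 10.83 N, H = 2.050e+09 Pa, K = 2.721e-05.
Archard relation: V = K·W·L/H = 2.721e-05 · 10.83 · 1.861e+04 / 2.050e+09 = 2.675e-09 m³.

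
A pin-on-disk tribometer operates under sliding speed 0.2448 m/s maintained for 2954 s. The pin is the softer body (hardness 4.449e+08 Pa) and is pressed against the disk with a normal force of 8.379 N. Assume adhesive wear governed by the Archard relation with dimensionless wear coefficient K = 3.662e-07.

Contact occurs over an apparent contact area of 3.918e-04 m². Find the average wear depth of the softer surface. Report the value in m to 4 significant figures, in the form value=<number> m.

value=1.273e-08 m

The intermediates are displayed rounded — the computation carries full precision; rounded just once, at four significant figures.
Total distance L = v·t = 0.2448 m/s × 2954 s = 723.1 m.
Restated in SI base units: W = 8.379 N, H = 4.449e+08 Pa, K = 3.662e-07.
Archard volume V = K·W·L/H = 3.662e-07 · 8.379 · 723.1 / 4.449e+08 = 4.987e-12 m³.
Wear depth h = V/A = 4.987e-12 / 3.918e-04 = 1.273e-08 m.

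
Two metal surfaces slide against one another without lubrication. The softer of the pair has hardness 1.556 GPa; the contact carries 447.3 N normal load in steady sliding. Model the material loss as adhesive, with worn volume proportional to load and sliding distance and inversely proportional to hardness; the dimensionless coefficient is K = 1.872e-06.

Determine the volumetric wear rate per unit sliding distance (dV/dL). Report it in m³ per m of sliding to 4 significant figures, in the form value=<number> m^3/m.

Intermediates appear rounded, and all arithmetic runs at full precision; rounded just once: four significant figures.
Convert: Hardness H = 1.556 GPa = 1.556e+09 Pa.
In SI base units: W = 447.3 N, H = 1.556e+09 Pa, K = 1.872e-06.
The wear rate dV/dL = K·W/H, per unit distance: 1.872e-06 · 447.3 / 1.556e+09 = 5.381e-13 m³/m.

value=5.381e-13 m^3/m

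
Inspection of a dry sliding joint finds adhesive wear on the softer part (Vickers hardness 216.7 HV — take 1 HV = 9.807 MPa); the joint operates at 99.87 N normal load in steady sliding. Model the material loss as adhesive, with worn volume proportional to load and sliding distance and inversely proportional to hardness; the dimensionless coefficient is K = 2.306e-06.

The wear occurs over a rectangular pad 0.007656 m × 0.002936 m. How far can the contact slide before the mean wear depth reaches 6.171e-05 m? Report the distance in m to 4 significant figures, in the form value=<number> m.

The intermediates are displayed rounded, and every step carries full float precision, and one last rounding, at 4 significant figures.
Hardness H = 216.7 HV × 9.807 MPa/HV = 2125 MPa = 2.125e+09 Pa.
Contact area A = 0.007656 m × 0.002936 m = 2.248e-05 m².
SI base units throughout: W = 99.87 N, H = 2.125e+09 Pa, K = 2.306e-06.
Allowed volume V_lim = h_lim·A = 6.171e-05 · 2.248e-05 = 1.387e-09 m³.
Life L = V_lim·H/(K·W) = 1.387e-09 · 2.125e+09 / (2.306e-06 · 99.87) = 1.280e+04 m.

value=1.280e+04 m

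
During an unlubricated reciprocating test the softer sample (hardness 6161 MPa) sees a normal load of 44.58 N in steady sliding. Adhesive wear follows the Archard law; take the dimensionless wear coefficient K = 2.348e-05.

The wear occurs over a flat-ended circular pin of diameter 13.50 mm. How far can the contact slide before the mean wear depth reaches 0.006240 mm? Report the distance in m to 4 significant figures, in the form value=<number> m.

value=5257 m

Each operation runs at full precision, and intermediates are shown rounded, and rounded just once, at 4 significant digits.
Convert: Hardness H = 6161 MPa = 6.161e+09 Pa.
Convert: Pin diameter d = 13.50 mm = 0.01350 m. Contact area A = π·d²/4 = π·(0.01350 m)²/4 = 1.431e-04 m².
Convert: Depth limit h_lim = 0.006240 mm = 6.240e-06 m.
As SI base values: W = 44.58 N, H = 6.161e+09 Pa, K = 2.348e-05.
At the depth limit, V_lim = h_lim·A = 6.240e-06 · 1.431e-04 = 8.932e-10 m³.
Sliding life L = V_lim·H/(K·W) = 8.932e-10 · 6.161e+09 / (2.348e-05 · 44.58) = 5257 m.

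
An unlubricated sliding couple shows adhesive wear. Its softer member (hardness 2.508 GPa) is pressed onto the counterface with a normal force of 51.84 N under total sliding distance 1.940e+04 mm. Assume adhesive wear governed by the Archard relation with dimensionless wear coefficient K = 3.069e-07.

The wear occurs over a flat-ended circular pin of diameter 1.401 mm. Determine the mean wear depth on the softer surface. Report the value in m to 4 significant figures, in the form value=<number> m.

value=7.983e-08 m

The computation keeps full float precision. Displayed values are rounded; one last rounding to four significant digits.
Convert: Distance L = 1.940e+04 mm = 19.40 m.
Convert: Hardness H = 2.508 GPa = 2.508e+09 Pa.
Convert: Pin diameter d = 1.401 mm = 0.001401 m. Contact area A = π·d²/4 = π·(0.001401 m)²/4 = 1.542e-06 m².
As SI base values: W = 51.84 N, H = 2.508e+09 Pa, K = 3.069e-07.
Archard relation: V = K·W·L/H = 3.069e-07 · 51.84 · 19.40 / 2.508e+09 = 1.231e-13 m³.
Depth of wear h = V/A = 1.231e-13 / 1.542e-06 = 7.983e-08 m.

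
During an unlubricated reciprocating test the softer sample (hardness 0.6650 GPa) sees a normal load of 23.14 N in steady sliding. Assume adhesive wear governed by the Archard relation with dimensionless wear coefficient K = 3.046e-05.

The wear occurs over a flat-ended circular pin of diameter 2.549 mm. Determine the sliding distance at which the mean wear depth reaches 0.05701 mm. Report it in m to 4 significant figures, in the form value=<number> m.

value=274.5 m

Shown intermediates are rounded. The computation runs at full float precision — one last rounding to 4 significant digits.
Hardness H = 0.6650 GPa = 6.650e+08 Pa.
Pin diameter d = 2.549 mm = 0.002549 m. Contact area A = π·d²/4 = π·(0.002549 m)²/4 = 5.103e-06 m².
Depth limit h_lim = 0.05701 mm = 5.701e-05 m.
As SI base values: W = 23.14 N, H = 6.650e+08 Pa, K = 3.046e-05.
Limit volume V_lim = h_lim·A = 5.701e-05 · 5.103e-06 = 2.909e-10 m³.
Life L = V_lim·H/(K·W) = 2.909e-10 · 6.650e+08 / (3.046e-05 · 23.14) = 274.5 m.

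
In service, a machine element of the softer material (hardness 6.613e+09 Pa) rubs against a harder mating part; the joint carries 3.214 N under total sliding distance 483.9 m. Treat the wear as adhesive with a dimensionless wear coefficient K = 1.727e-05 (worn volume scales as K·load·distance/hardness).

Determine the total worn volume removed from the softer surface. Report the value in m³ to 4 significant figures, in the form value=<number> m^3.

Displayed values are rounded, and the computation maintains full float precision, and a lone final rounding to 4 significant digits.
Restated in SI base units: W = 3.214 N, H = 6.613e+09 Pa, K = 1.727e-05.
Worn volume V = K·W·L/H = 1.727e-05 · 3.214 · 483.9 / 6.613e+09 = 4.062e-12 m³.

value=4.062e-12 m^3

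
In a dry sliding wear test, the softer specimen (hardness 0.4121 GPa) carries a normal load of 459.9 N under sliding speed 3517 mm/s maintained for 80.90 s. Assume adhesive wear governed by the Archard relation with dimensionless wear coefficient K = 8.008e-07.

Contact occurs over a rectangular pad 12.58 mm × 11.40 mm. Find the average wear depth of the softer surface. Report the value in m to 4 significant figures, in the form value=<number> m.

value=1.773e-06 m

Every step runs at exact precision — intermediates are displayed rounded; rounded just once: 4 significant figures.
Convert: Sliding speed v = 3517 mm/s = 3.517 m/s. Sliding distance L = v·t = 3.517 m/s × 80.90 s = 284.5 m.
Convert: Hardness H = 0.4121 GPa = 4.121e+08 Pa.
Convert: Pad sides 12.58 mm × 11.40 mm = 0.01258 m × 0.01140 m. Contact area A = 0.01258 m × 0.01140 m = 1.434e-04 m².
Restated in SI base units: W = 459.9 N, H = 4.121e+08 Pa, K = 8.008e-07.
The Archard volume V = K·W·L/H = 8.008e-07 · 459.9 · 284.5 / 4.121e+08 = 2.543e-10 m³.
Depth h = V/A = 2.543e-10 / 1.434e-04 = 1.773e-06 m.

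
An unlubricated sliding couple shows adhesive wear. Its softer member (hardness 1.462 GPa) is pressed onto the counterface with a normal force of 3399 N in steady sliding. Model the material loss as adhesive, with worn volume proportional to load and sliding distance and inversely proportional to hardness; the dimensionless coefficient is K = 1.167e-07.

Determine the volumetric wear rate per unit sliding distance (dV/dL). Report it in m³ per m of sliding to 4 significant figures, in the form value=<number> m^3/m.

value=2.713e-13 m^3/m

Displayed values are rounded; all working math holds full float precision. Rounded once at the end, at four significant figures.
Convert: Hardness H = 1.462 GPa = 1.462e+09 Pa.
In SI base units, W = 3399 N, H = 1.462e+09 Pa, K = 1.167e-07.
Sliding wear rate dV/dL = K·W/H, so: 1.167e-07 · 3399 / 1.462e+09 = 2.713e-13 m³/m.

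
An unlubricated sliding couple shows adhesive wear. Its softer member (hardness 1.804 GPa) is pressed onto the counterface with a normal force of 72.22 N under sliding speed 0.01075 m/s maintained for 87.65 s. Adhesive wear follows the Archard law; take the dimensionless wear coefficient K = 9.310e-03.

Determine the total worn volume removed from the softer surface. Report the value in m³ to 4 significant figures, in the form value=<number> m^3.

value=3.512e-10 m^3

All working math holds full precision; the intermediates are displayed rounded. Rounded once at the end to 4 significant digits.
Sliding distance L = v·t = 0.01075 m/s × 87.65 s = 0.9422 m.
Hardness H = 1.804 GPa = 1.804e+09 Pa.
Working in SI base units: W = 72.22 N, H = 1.804e+09 Pa, K = 9.310e-03.
Archard volume V = K·W·L/H = 9.310e-03 · 72.22 · 0.9422 / 1.804e+09 = 3.512e-10 m³.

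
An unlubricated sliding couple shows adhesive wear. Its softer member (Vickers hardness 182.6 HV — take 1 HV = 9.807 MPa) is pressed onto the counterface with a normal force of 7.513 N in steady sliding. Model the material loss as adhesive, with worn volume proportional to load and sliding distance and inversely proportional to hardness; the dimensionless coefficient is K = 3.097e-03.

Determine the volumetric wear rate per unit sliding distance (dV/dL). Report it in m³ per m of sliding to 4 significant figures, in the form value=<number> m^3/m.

value=1.299e-11 m^3/m

Every step keeps full precision, and intermediate values appear rounded, and a single final rounding, at 4 significant digits.
Convert: Hardness H = 182.6 HV × 9.807 MPa/HV = 1791 MPa = 1.791e+09 Pa.
Restated in SI base units: W = 7.513 N, H = 1.791e+09 Pa, K = 3.097e-03.
Sliding wear rate dV/dL = K·W/H, per unit distance: 3.097e-03 · 7.513 / 1.791e+09 = 1.299e-11 m³/m.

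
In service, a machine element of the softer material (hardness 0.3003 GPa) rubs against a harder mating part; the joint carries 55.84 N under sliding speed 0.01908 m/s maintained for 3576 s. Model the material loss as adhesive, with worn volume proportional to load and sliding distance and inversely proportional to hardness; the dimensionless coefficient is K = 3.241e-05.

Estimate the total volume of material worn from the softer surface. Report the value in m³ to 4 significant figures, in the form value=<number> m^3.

All working math runs at full precision, and intermediate values appear rounded. Rounded once at the end: four significant digits.
Sliding distance L = v·t = 0.01908 m/s × 3576 s = 68.23 m.
Hardness H = 0.3003 GPa = 3.003e+08 Pa.
SI base units throughout: W = 55.84 N, H = 3.003e+08 Pa, K = 3.241e-05.
Apply Archard: V = K·W·L/H = 3.241e-05 · 55.84 · 68.23 / 3.003e+08 = 4.112e-10 m³.

value=4.112e-10 m^3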